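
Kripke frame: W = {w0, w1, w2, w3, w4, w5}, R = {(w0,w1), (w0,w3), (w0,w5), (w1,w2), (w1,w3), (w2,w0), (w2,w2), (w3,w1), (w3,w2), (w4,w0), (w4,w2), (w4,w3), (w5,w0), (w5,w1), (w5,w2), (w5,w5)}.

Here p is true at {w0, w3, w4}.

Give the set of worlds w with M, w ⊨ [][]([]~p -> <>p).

{w1}

w0: successors {w1, w3, w5}; []([]~p -> <>p) there: w1:F, w3:T, w5:T. ✗
w1: successors {w2, w3}; []([]~p -> <>p) there: w2:T, w3:T. ✓
w2: successors {w0, w2}; []([]~p -> <>p) there: w0:F, w2:T. ✗
w3: successors {w1, w2}; []([]~p -> <>p) there: w1:F, w2:T. ✗
w4: successors {w0, w2, w3}; []([]~p -> <>p) there: w0:F, w2:T, w3:T. ✗
w5: successors {w0, w1, w2, w5}; []([]~p -> <>p) there: w0:F, w1:F, w2:T, w5:T. ✗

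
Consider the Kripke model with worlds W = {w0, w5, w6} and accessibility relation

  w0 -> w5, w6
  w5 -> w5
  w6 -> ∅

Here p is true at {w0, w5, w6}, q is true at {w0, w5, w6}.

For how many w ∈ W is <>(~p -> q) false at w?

1

w0: successors {w5, w6}; ~p -> q there: w5:T, w6:T. ✓
w5: successors {w5}; ~p -> q there: w5:T. ✓
w6: no successors, so <>(~p -> q) fails. ✗
Satisfying worlds: {w0, w5}.
So <>(~p -> q) fails at the other 1 world.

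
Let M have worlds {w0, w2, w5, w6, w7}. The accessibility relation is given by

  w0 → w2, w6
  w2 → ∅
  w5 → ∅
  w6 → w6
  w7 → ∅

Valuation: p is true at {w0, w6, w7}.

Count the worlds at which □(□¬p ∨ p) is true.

w0: successors {w2, w6}; □¬p ∨ p there: w2:T, w6:T. ✓
w2: no successors, so □(□¬p ∨ p) holds vacuously. ✓
w5: no successors, so □(□¬p ∨ p) holds vacuously. ✓
w6: successors {w6}; □¬p ∨ p there: w6:T. ✓
w7: no successors, so □(□¬p ∨ p) holds vacuously. ✓
Satisfying worlds: {w0, w2, w5, w6, w7}.

5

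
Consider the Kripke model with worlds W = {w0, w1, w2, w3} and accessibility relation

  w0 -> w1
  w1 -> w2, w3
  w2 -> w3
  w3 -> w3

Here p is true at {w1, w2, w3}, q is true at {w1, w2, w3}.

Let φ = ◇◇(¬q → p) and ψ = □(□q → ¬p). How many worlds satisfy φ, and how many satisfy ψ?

For ◇◇(¬q → p):
w0: successors {w1}; ◇(¬q → p) there: w1:T. ✓
w1: successors {w2, w3}; ◇(¬q → p) there: w2:T, w3:T. ✓
w2: successors {w3}; ◇(¬q → p) there: w3:T. ✓
w3: successors {w3}; ◇(¬q → p) there: w3:T. ✓
— 4 worlds.
For □(□q → ¬p):
w0: successors {w1}; □q → ¬p there: w1:F. ✗
w1: successors {w2, w3}; □q → ¬p there: w2:F, w3:F. ✗
w2: successors {w3}; □q → ¬p there: w3:F. ✗
w3: successors {w3}; □q → ¬p there: w3:F. ✗
— 0 worlds.

4 and 0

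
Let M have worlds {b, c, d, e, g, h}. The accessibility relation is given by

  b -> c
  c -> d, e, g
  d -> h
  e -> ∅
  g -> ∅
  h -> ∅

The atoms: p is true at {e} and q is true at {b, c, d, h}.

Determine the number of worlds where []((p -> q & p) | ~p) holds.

5

b: successors {c}; (p -> q & p) | ~p there: c:T. ✓
c: successors {d, e, g}; (p -> q & p) | ~p there: d:T, e:F, g:T. ✗
d: successors {h}; (p -> q & p) | ~p there: h:T. ✓
e: no successors, so []((p -> q & p) | ~p) holds vacuously. ✓
g: no successors, so []((p -> q & p) | ~p) holds vacuously. ✓
h: no successors, so []((p -> q & p) | ~p) holds vacuously. ✓
Satisfying worlds: {b, d, e, g, h}.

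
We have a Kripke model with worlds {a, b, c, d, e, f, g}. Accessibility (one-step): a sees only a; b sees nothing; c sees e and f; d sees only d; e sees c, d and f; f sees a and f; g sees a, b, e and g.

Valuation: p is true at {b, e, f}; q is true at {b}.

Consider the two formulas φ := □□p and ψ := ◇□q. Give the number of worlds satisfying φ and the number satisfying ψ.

1 and 1

For □□p:
a: successors {a}; □p there: a:F. ✗
b: no successors, so □□p holds vacuously. ✓
c: successors {e, f}; □p there: e:F, f:F. ✗
d: successors {d}; □p there: d:F. ✗
e: successors {c, d, f}; □p there: c:T, d:F, f:F. ✗
f: successors {a, f}; □p there: a:F, f:F. ✗
g: successors {a, b, e, g}; □p there: a:F, b:T, e:F, g:F. ✗
— 1 world.
For ◇□q:
a: successors {a}; □q there: a:F. ✗
b: no successors, so ◇□q fails. ✗
c: successors {e, f}; □q there: e:F, f:F. ✗
d: successors {d}; □q there: d:F. ✗
e: successors {c, d, f}; □q there: c:F, d:F, f:F. ✗
f: successors {a, f}; □q there: a:F, f:F. ✗
g: successors {a, b, e, g}; □q there: a:F, b:T, e:F, g:F. ✓
— 1 world.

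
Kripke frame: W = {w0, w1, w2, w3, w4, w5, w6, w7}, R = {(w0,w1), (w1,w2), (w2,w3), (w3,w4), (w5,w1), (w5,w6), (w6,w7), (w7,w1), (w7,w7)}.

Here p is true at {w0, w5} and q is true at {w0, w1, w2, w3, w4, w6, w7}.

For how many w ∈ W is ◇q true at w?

w0: successors {w1}; q there: w1:T. ✓
w1: successors {w2}; q there: w2:T. ✓
w2: successors {w3}; q there: w3:T. ✓
w3: successors {w4}; q there: w4:T. ✓
w4: no successors, so ◇q fails. ✗
w5: successors {w1, w6}; q there: w1:T, w6:T. ✓
w6: successors {w7}; q there: w7:T. ✓
w7: successors {w1, w7}; q there: w1:T, w7:T. ✓
Satisfying worlds: {w0, w1, w2, w3, w5, w6, w7}.

7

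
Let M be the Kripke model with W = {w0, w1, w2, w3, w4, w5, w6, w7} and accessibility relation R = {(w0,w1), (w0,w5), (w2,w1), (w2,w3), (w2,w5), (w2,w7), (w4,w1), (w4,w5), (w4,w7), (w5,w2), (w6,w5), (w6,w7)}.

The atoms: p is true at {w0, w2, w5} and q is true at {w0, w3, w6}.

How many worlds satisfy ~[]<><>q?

w0: []<><>q is F. ✓
w1: []<><>q is T. ✗
w2: []<><>q is F. ✓
w3: []<><>q is T. ✗
w4: []<><>q is F. ✓
w5: []<><>q is F. ✓
w6: []<><>q is F. ✓
w7: []<><>q is T. ✗
Satisfying worlds: {w0, w2, w4, w5, w6}.

5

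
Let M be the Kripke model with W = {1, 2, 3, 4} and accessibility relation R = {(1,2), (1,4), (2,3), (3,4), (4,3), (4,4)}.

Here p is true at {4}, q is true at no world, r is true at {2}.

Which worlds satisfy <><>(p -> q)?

{1, 3, 4}

1: successors {2, 4}; <>(p -> q) there: 2:T, 4:T. ✓
2: successors {3}; <>(p -> q) there: 3:F. ✗
3: successors {4}; <>(p -> q) there: 4:T. ✓
4: successors {3, 4}; <>(p -> q) there: 3:F, 4:T. ✓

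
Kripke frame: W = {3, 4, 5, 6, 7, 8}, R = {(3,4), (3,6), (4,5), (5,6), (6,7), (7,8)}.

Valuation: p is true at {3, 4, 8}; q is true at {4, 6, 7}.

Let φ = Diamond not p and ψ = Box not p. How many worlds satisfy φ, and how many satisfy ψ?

For Diamond not p:
3: successors {4, 6}; not p there: 4:F, 6:T. ✓
4: successors {5}; not p there: 5:T. ✓
5: successors {6}; not p there: 6:T. ✓
6: successors {7}; not p there: 7:T. ✓
7: successors {8}; not p there: 8:F. ✗
8: no successors, so Diamond not p fails. ✗
— 4 worlds.
For Box not p:
3: successors {4, 6}; not p there: 4:F, 6:T. ✗
4: successors {5}; not p there: 5:T. ✓
5: successors {6}; not p there: 6:T. ✓
6: successors {7}; not p there: 7:T. ✓
7: successors {8}; not p there: 8:F. ✗
8: no successors, so Box not p holds vacuously. ✓
— 4 worlds.

4 and 4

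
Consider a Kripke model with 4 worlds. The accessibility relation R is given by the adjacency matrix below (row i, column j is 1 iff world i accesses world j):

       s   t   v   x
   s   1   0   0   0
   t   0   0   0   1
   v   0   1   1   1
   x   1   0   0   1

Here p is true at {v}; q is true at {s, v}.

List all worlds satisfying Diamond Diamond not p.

{s, t, v, x}

s: successors {s}; Diamond not p there: s:T. ✓
t: successors {x}; Diamond not p there: x:T. ✓
v: successors {t, v, x}; Diamond not p there: t:T, v:T, x:T. ✓
x: successors {s, x}; Diamond not p there: s:T, x:T. ✓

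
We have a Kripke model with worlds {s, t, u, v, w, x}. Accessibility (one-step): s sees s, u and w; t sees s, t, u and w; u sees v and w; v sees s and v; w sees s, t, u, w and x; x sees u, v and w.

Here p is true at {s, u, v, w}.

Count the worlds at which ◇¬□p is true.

5

s: successors {s, u, w}; ¬□p there: s:F, u:F, w:T. ✓
t: successors {s, t, u, w}; ¬□p there: s:F, t:T, u:F, w:T. ✓
u: successors {v, w}; ¬□p there: v:F, w:T. ✓
v: successors {s, v}; ¬□p there: s:F, v:F. ✗
w: successors {s, t, u, w, x}; ¬□p there: s:F, t:T, u:F, w:T, x:F. ✓
x: successors {u, v, w}; ¬□p there: u:F, v:F, w:T. ✓
Satisfying worlds: {s, t, u, w, x}.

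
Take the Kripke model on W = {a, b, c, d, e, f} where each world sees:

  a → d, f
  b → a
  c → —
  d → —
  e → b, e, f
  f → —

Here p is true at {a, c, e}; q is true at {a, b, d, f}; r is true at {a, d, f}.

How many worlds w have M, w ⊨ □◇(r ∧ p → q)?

a: successors {d, f}; ◇(r ∧ p → q) there: d:F, f:F. ✗
b: successors {a}; ◇(r ∧ p → q) there: a:T. ✓
c: no successors, so □◇(r ∧ p → q) holds vacuously. ✓
d: no successors, so □◇(r ∧ p → q) holds vacuously. ✓
e: successors {b, e, f}; ◇(r ∧ p → q) there: b:T, e:T, f:F. ✗
f: no successors, so □◇(r ∧ p → q) holds vacuously. ✓
Satisfying worlds: {b, c, d, f}.

4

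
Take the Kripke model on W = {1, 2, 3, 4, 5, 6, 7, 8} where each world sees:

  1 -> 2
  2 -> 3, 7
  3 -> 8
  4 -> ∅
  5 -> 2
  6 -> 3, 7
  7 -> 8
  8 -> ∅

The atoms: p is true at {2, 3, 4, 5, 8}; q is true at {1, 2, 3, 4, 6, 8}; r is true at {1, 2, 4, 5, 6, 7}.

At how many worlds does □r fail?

1: successors {2}; r there: 2:T. ✓
2: successors {3, 7}; r there: 3:F, 7:T. ✗
3: successors {8}; r there: 8:F. ✗
4: no successors, so □r holds vacuously. ✓
5: successors {2}; r there: 2:T. ✓
6: successors {3, 7}; r there: 3:F, 7:T. ✗
7: successors {8}; r there: 8:F. ✗
8: no successors, so □r holds vacuously. ✓
Satisfying worlds: {1, 4, 5, 8}.
So □r fails at the other 4 worlds.

4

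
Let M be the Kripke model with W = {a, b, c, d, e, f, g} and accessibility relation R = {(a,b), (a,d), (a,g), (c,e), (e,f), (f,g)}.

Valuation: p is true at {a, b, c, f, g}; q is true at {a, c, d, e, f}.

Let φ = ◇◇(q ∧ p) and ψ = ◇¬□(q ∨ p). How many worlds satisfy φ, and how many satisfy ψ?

For ◇◇(q ∧ p):
a: successors {b, d, g}; ◇(q ∧ p) there: b:F, d:F, g:F. ✗
b: no successors, so ◇◇(q ∧ p) fails. ✗
c: successors {e}; ◇(q ∧ p) there: e:T. ✓
d: no successors, so ◇◇(q ∧ p) fails. ✗
e: successors {f}; ◇(q ∧ p) there: f:F. ✗
f: successors {g}; ◇(q ∧ p) there: g:F. ✗
g: no successors, so ◇◇(q ∧ p) fails. ✗
— 1 world.
For ◇¬□(q ∨ p):
a: successors {b, d, g}; ¬□(q ∨ p) there: b:F, d:F, g:F. ✗
b: no successors, so ◇¬□(q ∨ p) fails. ✗
c: successors {e}; ¬□(q ∨ p) there: e:F. ✗
d: no successors, so ◇¬□(q ∨ p) fails. ✗
e: successors {f}; ¬□(q ∨ p) there: f:F. ✗
f: successors {g}; ¬□(q ∨ p) there: g:F. ✗
g: no successors, so ◇¬□(q ∨ p) fails. ✗
— 0 worlds.

1 and 0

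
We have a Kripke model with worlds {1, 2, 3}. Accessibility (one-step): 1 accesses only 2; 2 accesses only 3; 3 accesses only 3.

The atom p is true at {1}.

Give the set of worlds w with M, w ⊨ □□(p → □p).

1: successors {2}; □(p → □p) there: 2:T. ✓
2: successors {3}; □(p → □p) there: 3:T. ✓
3: successors {3}; □(p → □p) there: 3:T. ✓

{1, 2, 3}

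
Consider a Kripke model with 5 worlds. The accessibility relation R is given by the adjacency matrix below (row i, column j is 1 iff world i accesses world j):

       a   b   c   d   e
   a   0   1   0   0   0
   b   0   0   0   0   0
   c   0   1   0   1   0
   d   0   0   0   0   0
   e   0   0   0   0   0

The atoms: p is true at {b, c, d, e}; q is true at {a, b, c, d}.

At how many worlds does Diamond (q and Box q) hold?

a: successors {b}; q and Box q there: b:T. ✓
b: no successors, so Diamond (q and Box q) fails. ✗
c: successors {b, d}; q and Box q there: b:T, d:T. ✓
d: no successors, so Diamond (q and Box q) fails. ✗
e: no successors, so Diamond (q and Box q) fails. ✗
Satisfying worlds: {a, c}.

2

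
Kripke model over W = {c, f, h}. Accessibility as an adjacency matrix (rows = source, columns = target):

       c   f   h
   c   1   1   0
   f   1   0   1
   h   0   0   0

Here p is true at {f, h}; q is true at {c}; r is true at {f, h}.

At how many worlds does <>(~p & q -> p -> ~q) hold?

2

c: successors {c, f}; ~p & q -> p -> ~q there: c:T, f:T. ✓
f: successors {c, h}; ~p & q -> p -> ~q there: c:T, h:T. ✓
h: no successors, so <>(~p & q -> p -> ~q) fails. ✗
Satisfying worlds: {c, f}.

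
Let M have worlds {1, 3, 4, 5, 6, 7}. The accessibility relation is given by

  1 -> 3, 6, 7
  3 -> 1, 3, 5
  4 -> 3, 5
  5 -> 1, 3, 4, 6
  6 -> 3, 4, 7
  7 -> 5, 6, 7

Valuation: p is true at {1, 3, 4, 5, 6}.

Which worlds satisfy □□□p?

∅

1: successors {3, 6, 7}; □□p there: 3:F, 6:F, 7:F. ✗
3: successors {1, 3, 5}; □□p there: 1:F, 3:F, 5:F. ✗
4: successors {3, 5}; □□p there: 3:F, 5:F. ✗
5: successors {1, 3, 4, 6}; □□p there: 1:F, 3:F, 4:T, 6:F. ✗
6: successors {3, 4, 7}; □□p there: 3:F, 4:T, 7:F. ✗
7: successors {5, 6, 7}; □□p there: 5:F, 6:F, 7:F. ✗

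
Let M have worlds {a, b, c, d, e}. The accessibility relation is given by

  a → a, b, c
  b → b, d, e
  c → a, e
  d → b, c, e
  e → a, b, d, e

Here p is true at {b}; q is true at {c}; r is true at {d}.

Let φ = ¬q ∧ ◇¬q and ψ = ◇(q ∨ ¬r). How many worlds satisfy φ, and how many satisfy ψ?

4 and 5

For ¬q ∧ ◇¬q:
a: ¬q is T, ◇¬q is T. ✓
b: ¬q is T, ◇¬q is T. ✓
c: ¬q is F, ◇¬q is T. ✗
d: ¬q is T, ◇¬q is T. ✓
e: ¬q is T, ◇¬q is T. ✓
— 4 worlds.
For ◇(q ∨ ¬r):
a: successors {a, b, c}; q ∨ ¬r there: a:T, b:T, c:T. ✓
b: successors {b, d, e}; q ∨ ¬r there: b:T, d:F, e:T. ✓
c: successors {a, e}; q ∨ ¬r there: a:T, e:T. ✓
d: successors {b, c, e}; q ∨ ¬r there: b:T, c:T, e:T. ✓
e: successors {a, b, d, e}; q ∨ ¬r there: a:T, b:T, d:F, e:T. ✓
— 5 worlds.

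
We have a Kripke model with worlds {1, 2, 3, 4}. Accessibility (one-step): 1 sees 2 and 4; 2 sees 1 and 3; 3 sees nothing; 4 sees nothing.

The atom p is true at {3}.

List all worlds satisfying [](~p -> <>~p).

{2, 3, 4}

1: successors {2, 4}; ~p -> <>~p there: 2:T, 4:F. ✗
2: successors {1, 3}; ~p -> <>~p there: 1:T, 3:T. ✓
3: no successors, so [](~p -> <>~p) holds vacuously. ✓
4: no successors, so [](~p -> <>~p) holds vacuously. ✓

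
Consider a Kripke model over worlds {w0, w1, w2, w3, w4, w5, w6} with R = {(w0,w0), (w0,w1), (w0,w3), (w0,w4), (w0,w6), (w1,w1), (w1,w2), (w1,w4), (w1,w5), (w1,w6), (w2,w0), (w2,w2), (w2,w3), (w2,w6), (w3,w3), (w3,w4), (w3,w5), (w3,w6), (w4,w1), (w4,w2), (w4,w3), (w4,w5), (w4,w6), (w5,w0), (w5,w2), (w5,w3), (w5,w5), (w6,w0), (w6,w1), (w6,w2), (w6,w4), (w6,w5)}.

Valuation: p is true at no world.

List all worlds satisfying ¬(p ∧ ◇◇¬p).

{w0, w1, w2, w3, w4, w5, w6}

w0: p ∧ ◇◇¬p is F. ✓
w1: p ∧ ◇◇¬p is F. ✓
w2: p ∧ ◇◇¬p is F. ✓
w3: p ∧ ◇◇¬p is F. ✓
w4: p ∧ ◇◇¬p is F. ✓
w5: p ∧ ◇◇¬p is F. ✓
w6: p ∧ ◇◇¬p is F. ✓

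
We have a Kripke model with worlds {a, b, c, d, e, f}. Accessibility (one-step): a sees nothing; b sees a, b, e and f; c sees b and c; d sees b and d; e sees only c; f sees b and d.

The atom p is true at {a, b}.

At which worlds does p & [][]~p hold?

{a}

a: p is T, [][]~p is T. ✓
b: p is T, [][]~p is F. ✗
c: p is F, [][]~p is F. ✗
d: p is F, [][]~p is F. ✗
e: p is F, [][]~p is F. ✗
f: p is F, [][]~p is F. ✗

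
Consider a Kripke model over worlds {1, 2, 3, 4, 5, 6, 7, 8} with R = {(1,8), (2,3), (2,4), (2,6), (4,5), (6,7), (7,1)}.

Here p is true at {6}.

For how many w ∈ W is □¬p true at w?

1: successors {8}; ¬p there: 8:T. ✓
2: successors {3, 4, 6}; ¬p there: 3:T, 4:T, 6:F. ✗
3: no successors, so □¬p holds vacuously. ✓
4: successors {5}; ¬p there: 5:T. ✓
5: no successors, so □¬p holds vacuously. ✓
6: successors {7}; ¬p there: 7:T. ✓
7: successors {1}; ¬p there: 1:T. ✓
8: no successors, so □¬p holds vacuously. ✓
Satisfying worlds: {1, 3, 4, 5, 6, 7, 8}.

7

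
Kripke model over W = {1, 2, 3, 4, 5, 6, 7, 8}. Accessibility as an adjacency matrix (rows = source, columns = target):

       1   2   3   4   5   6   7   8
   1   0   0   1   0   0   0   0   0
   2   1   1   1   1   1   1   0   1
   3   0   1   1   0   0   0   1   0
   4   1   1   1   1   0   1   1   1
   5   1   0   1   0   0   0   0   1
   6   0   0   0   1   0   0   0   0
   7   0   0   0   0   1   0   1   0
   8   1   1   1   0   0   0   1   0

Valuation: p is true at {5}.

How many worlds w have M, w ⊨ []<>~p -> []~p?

6

1: []<>~p is T, []~p is T. ✓
2: []<>~p is T, []~p is F. ✗
3: []<>~p is T, []~p is T. ✓
4: []<>~p is T, []~p is T. ✓
5: []<>~p is T, []~p is T. ✓
6: []<>~p is T, []~p is T. ✓
7: []<>~p is T, []~p is F. ✗
8: []<>~p is T, []~p is T. ✓
Satisfying worlds: {1, 3, 4, 5, 6, 8}.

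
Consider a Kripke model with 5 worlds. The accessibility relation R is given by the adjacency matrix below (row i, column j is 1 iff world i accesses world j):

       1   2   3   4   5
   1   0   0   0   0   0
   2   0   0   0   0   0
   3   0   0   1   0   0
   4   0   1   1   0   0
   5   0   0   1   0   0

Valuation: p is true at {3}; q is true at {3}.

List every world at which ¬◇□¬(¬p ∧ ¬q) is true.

1: ◇□¬(¬p ∧ ¬q) is F. ✓
2: ◇□¬(¬p ∧ ¬q) is F. ✓
3: ◇□¬(¬p ∧ ¬q) is T. ✗
4: ◇□¬(¬p ∧ ¬q) is T. ✗
5: ◇□¬(¬p ∧ ¬q) is T. ✗

{1, 2}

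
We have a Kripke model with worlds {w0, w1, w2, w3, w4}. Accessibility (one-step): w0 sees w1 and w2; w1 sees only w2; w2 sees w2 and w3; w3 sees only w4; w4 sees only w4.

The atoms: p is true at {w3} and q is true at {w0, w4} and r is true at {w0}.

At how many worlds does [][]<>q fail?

3

w0: successors {w1, w2}; []<>q there: w1:F, w2:F. ✗
w1: successors {w2}; []<>q there: w2:F. ✗
w2: successors {w2, w3}; []<>q there: w2:F, w3:T. ✗
w3: successors {w4}; []<>q there: w4:T. ✓
w4: successors {w4}; []<>q there: w4:T. ✓
Satisfying worlds: {w3, w4}.
So [][]<>q fails at the other 3 worlds.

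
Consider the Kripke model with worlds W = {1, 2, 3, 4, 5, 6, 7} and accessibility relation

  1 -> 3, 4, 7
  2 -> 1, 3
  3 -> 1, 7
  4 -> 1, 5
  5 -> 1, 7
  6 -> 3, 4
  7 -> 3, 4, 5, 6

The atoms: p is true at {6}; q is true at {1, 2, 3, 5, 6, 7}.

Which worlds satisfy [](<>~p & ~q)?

∅

1: successors {3, 4, 7}; <>~p & ~q there: 3:F, 4:T, 7:F. ✗
2: successors {1, 3}; <>~p & ~q there: 1:F, 3:F. ✗
3: successors {1, 7}; <>~p & ~q there: 1:F, 7:F. ✗
4: successors {1, 5}; <>~p & ~q there: 1:F, 5:F. ✗
5: successors {1, 7}; <>~p & ~q there: 1:F, 7:F. ✗
6: successors {3, 4}; <>~p & ~q there: 3:F, 4:T. ✗
7: successors {3, 4, 5, 6}; <>~p & ~q there: 3:F, 4:T, 5:F, 6:F. ✗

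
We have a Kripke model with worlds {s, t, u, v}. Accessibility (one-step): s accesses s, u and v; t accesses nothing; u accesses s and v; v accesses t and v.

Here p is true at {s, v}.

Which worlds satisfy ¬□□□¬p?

{s, u, v}

s: □□□¬p is F. ✓
t: □□□¬p is T. ✗
u: □□□¬p is F. ✓
v: □□□¬p is F. ✓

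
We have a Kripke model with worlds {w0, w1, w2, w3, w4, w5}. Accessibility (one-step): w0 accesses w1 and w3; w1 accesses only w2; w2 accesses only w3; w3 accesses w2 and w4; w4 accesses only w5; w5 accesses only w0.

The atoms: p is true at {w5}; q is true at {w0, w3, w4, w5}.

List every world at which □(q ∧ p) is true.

{w4}

w0: successors {w1, w3}; q ∧ p there: w1:F, w3:F. ✗
w1: successors {w2}; q ∧ p there: w2:F. ✗
w2: successors {w3}; q ∧ p there: w3:F. ✗
w3: successors {w2, w4}; q ∧ p there: w2:F, w4:F. ✗
w4: successors {w5}; q ∧ p there: w5:T. ✓
w5: successors {w0}; q ∧ p there: w0:F. ✗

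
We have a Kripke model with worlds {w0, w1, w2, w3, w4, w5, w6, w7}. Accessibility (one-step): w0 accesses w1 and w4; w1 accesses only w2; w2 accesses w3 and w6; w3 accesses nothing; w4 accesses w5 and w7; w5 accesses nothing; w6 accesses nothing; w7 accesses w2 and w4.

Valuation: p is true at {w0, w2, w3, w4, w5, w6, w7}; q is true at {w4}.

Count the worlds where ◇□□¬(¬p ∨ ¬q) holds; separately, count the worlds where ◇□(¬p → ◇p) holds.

For ◇□□¬(¬p ∨ ¬q):
w0: successors {w1, w4}; □□¬(¬p ∨ ¬q) there: w1:F, w4:F. ✗
w1: successors {w2}; □□¬(¬p ∨ ¬q) there: w2:T. ✓
w2: successors {w3, w6}; □□¬(¬p ∨ ¬q) there: w3:T, w6:T. ✓
w3: no successors, so ◇□□¬(¬p ∨ ¬q) fails. ✗
w4: successors {w5, w7}; □□¬(¬p ∨ ¬q) there: w5:T, w7:F. ✓
w5: no successors, so ◇□□¬(¬p ∨ ¬q) fails. ✗
w6: no successors, so ◇□□¬(¬p ∨ ¬q) fails. ✗
w7: successors {w2, w4}; □□¬(¬p ∨ ¬q) there: w2:T, w4:F. ✓
— 4 worlds.
For ◇□(¬p → ◇p):
w0: successors {w1, w4}; □(¬p → ◇p) there: w1:T, w4:T. ✓
w1: successors {w2}; □(¬p → ◇p) there: w2:T. ✓
w2: successors {w3, w6}; □(¬p → ◇p) there: w3:T, w6:T. ✓
w3: no successors, so ◇□(¬p → ◇p) fails. ✗
w4: successors {w5, w7}; □(¬p → ◇p) there: w5:T, w7:T. ✓
w5: no successors, so ◇□(¬p → ◇p) fails. ✗
w6: no successors, so ◇□(¬p → ◇p) fails. ✗
w7: successors {w2, w4}; □(¬p → ◇p) there: w2:T, w4:T. ✓
— 5 worlds.

4 and 5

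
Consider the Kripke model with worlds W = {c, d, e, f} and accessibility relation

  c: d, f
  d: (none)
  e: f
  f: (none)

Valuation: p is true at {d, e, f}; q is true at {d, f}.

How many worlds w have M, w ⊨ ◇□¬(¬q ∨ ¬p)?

c: successors {d, f}; □¬(¬q ∨ ¬p) there: d:T, f:T. ✓
d: no successors, so ◇□¬(¬q ∨ ¬p) fails. ✗
e: successors {f}; □¬(¬q ∨ ¬p) there: f:T. ✓
f: no successors, so ◇□¬(¬q ∨ ¬p) fails. ✗
Satisfying worlds: {c, e}.

2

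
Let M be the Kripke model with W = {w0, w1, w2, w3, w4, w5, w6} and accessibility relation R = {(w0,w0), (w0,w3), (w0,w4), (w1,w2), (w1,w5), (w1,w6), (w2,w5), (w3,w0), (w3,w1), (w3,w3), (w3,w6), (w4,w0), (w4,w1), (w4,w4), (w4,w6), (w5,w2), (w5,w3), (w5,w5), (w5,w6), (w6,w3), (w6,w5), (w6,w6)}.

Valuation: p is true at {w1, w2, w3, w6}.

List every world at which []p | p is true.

w0: []p is F, p is F. ✗
w1: []p is F, p is T. ✓
w2: []p is F, p is T. ✓
w3: []p is F, p is T. ✓
w4: []p is F, p is F. ✗
w5: []p is F, p is F. ✗
w6: []p is F, p is T. ✓

{w1, w2, w3, w6}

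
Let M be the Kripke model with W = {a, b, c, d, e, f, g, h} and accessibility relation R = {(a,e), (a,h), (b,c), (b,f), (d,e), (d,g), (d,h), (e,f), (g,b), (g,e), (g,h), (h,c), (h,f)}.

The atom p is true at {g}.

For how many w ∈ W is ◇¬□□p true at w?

1

a: successors {e, h}; ¬□□p there: e:F, h:F. ✗
b: successors {c, f}; ¬□□p there: c:F, f:F. ✗
c: no successors, so ◇¬□□p fails. ✗
d: successors {e, g, h}; ¬□□p there: e:F, g:T, h:F. ✓
e: successors {f}; ¬□□p there: f:F. ✗
f: no successors, so ◇¬□□p fails. ✗
g: successors {b, e, h}; ¬□□p there: b:F, e:F, h:F. ✗
h: successors {c, f}; ¬□□p there: c:F, f:F. ✗
Satisfying worlds: {d}.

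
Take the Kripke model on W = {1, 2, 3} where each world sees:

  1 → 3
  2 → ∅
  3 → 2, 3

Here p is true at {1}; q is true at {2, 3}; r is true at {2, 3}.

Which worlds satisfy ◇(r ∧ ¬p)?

1: successors {3}; r ∧ ¬p there: 3:T. ✓
2: no successors, so ◇(r ∧ ¬p) fails. ✗
3: successors {2, 3}; r ∧ ¬p there: 2:T, 3:T. ✓

{1, 3}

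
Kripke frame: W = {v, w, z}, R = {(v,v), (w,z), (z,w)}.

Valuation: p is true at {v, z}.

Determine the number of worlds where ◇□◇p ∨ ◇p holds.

2

v: ◇□◇p is T, ◇p is T. ✓
w: ◇□◇p is T, ◇p is T. ✓
z: ◇□◇p is F, ◇p is F. ✗
Satisfying worlds: {v, w}.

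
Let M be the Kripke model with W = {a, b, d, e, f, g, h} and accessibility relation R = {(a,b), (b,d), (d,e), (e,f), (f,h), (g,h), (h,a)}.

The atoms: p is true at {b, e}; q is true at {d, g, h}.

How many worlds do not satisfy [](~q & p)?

5

a: successors {b}; ~q & p there: b:T. ✓
b: successors {d}; ~q & p there: d:F. ✗
d: successors {e}; ~q & p there: e:T. ✓
e: successors {f}; ~q & p there: f:F. ✗
f: successors {h}; ~q & p there: h:F. ✗
g: successors {h}; ~q & p there: h:F. ✗
h: successors {a}; ~q & p there: a:F. ✗
Satisfying worlds: {a, d}.
So [](~q & p) fails at the other 5 worlds.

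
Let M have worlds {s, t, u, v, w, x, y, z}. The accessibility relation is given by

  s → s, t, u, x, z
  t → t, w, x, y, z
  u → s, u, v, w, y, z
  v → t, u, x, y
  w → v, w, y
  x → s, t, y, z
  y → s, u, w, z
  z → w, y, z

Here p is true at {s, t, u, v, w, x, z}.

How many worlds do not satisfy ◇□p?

s: successors {s, t, u, x, z}; □p there: s:T, t:F, u:F, x:F, z:F. ✓
t: successors {t, w, x, y, z}; □p there: t:F, w:F, x:F, y:T, z:F. ✓
u: successors {s, u, v, w, y, z}; □p there: s:T, u:F, v:F, w:F, y:T, z:F. ✓
v: successors {t, u, x, y}; □p there: t:F, u:F, x:F, y:T. ✓
w: successors {v, w, y}; □p there: v:F, w:F, y:T. ✓
x: successors {s, t, y, z}; □p there: s:T, t:F, y:T, z:F. ✓
y: successors {s, u, w, z}; □p there: s:T, u:F, w:F, z:F. ✓
z: successors {w, y, z}; □p there: w:F, y:T, z:F. ✓
Satisfying worlds: {s, t, u, v, w, x, y, z}.
So ◇□p fails at the other 0 worlds.

0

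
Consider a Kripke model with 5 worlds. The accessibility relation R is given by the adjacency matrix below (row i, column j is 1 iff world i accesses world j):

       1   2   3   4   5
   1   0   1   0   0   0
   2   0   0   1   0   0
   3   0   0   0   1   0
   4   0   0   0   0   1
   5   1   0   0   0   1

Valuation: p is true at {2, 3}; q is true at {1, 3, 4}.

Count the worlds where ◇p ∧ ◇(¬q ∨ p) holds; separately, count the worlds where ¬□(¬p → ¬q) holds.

2 and 2

For ◇p ∧ ◇(¬q ∨ p):
1: ◇p is T, ◇(¬q ∨ p) is T. ✓
2: ◇p is T, ◇(¬q ∨ p) is T. ✓
3: ◇p is F, ◇(¬q ∨ p) is F. ✗
4: ◇p is F, ◇(¬q ∨ p) is T. ✗
5: ◇p is F, ◇(¬q ∨ p) is T. ✗
— 2 worlds.
For ¬□(¬p → ¬q):
1: □(¬p → ¬q) is T. ✗
2: □(¬p → ¬q) is T. ✗
3: □(¬p → ¬q) is F. ✓
4: □(¬p → ¬q) is T. ✗
5: □(¬p → ¬q) is F. ✓
— 2 worlds.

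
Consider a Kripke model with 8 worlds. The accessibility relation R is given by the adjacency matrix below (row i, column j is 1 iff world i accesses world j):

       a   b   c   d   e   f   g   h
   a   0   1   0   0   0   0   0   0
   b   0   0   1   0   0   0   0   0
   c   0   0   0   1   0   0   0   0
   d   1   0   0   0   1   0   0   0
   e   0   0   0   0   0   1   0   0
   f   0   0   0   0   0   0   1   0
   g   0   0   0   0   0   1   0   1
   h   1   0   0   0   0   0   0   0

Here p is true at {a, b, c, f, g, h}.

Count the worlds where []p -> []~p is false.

a: []p is T, []~p is F. ✗
b: []p is T, []~p is F. ✗
c: []p is F, []~p is T. ✓
d: []p is F, []~p is F. ✓
e: []p is T, []~p is F. ✗
f: []p is T, []~p is F. ✗
g: []p is T, []~p is F. ✗
h: []p is T, []~p is F. ✗
Satisfying worlds: {c, d}.
So []p -> []~p fails at the other 6 worlds.

6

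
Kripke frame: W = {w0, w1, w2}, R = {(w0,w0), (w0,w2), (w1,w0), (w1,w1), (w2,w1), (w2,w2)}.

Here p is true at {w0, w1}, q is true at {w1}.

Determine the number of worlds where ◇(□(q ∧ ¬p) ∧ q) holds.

w0: successors {w0, w2}; □(q ∧ ¬p) ∧ q there: w0:F, w2:F. ✗
w1: successors {w0, w1}; □(q ∧ ¬p) ∧ q there: w0:F, w1:F. ✗
w2: successors {w1, w2}; □(q ∧ ¬p) ∧ q there: w1:F, w2:F. ✗
Satisfying worlds: ∅.

0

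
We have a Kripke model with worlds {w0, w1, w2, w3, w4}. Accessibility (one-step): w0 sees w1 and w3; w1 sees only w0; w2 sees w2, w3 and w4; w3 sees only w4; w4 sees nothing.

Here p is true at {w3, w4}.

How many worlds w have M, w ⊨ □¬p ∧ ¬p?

w0: □¬p is F, ¬p is T. ✗
w1: □¬p is T, ¬p is T. ✓
w2: □¬p is F, ¬p is T. ✗
w3: □¬p is F, ¬p is F. ✗
w4: □¬p is T, ¬p is F. ✗
Satisfying worlds: {w1}.

1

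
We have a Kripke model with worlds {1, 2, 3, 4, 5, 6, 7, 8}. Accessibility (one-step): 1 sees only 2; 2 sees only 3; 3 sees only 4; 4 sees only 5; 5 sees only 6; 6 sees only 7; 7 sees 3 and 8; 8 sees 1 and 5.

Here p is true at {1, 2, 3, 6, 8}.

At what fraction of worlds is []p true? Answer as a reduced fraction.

1/2

1: successors {2}; p there: 2:T. ✓
2: successors {3}; p there: 3:T. ✓
3: successors {4}; p there: 4:F. ✗
4: successors {5}; p there: 5:F. ✗
5: successors {6}; p there: 6:T. ✓
6: successors {7}; p there: 7:F. ✗
7: successors {3, 8}; p there: 3:T, 8:T. ✓
8: successors {1, 5}; p there: 1:T, 5:F. ✗
That's 4 of 8 worlds, so 4/8 = 1/2.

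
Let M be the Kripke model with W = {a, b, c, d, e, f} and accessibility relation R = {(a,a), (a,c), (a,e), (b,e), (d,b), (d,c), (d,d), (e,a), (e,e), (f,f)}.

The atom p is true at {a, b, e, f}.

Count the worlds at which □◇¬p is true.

a: successors {a, c, e}; ◇¬p there: a:T, c:F, e:F. ✗
b: successors {e}; ◇¬p there: e:F. ✗
c: no successors, so □◇¬p holds vacuously. ✓
d: successors {b, c, d}; ◇¬p there: b:F, c:F, d:T. ✗
e: successors {a, e}; ◇¬p there: a:T, e:F. ✗
f: successors {f}; ◇¬p there: f:F. ✗
Satisfying worlds: {c}.

1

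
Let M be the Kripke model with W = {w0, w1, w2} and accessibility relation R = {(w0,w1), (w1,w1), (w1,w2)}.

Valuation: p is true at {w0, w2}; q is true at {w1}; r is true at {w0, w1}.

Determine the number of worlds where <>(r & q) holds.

2

w0: successors {w1}; r & q there: w1:T. ✓
w1: successors {w1, w2}; r & q there: w1:T, w2:F. ✓
w2: no successors, so <>(r & q) fails. ✗
Satisfying worlds: {w0, w1}.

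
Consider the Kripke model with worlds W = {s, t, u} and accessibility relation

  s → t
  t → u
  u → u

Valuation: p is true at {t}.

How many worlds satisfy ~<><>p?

3

s: <><>p is F. ✓
t: <><>p is F. ✓
u: <><>p is F. ✓
Satisfying worlds: {s, t, u}.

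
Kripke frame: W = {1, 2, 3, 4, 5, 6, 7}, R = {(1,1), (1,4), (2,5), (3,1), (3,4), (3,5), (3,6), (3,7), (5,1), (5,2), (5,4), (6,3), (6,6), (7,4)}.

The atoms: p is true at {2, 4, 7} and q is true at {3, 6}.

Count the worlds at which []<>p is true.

2

1: successors {1, 4}; <>p there: 1:T, 4:F. ✗
2: successors {5}; <>p there: 5:T. ✓
3: successors {1, 4, 5, 6, 7}; <>p there: 1:T, 4:F, 5:T, 6:F, 7:T. ✗
4: no successors, so []<>p holds vacuously. ✓
5: successors {1, 2, 4}; <>p there: 1:T, 2:F, 4:F. ✗
6: successors {3, 6}; <>p there: 3:T, 6:F. ✗
7: successors {4}; <>p there: 4:F. ✗
Satisfying worlds: {2, 4}.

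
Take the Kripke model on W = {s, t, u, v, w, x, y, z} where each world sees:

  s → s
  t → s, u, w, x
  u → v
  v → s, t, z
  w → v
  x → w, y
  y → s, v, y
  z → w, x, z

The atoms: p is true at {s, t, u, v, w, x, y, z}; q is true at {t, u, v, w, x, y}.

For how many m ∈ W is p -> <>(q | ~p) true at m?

7

s: p is T, <>(q | ~p) is F. ✗
t: p is T, <>(q | ~p) is T. ✓
u: p is T, <>(q | ~p) is T. ✓
v: p is T, <>(q | ~p) is T. ✓
w: p is T, <>(q | ~p) is T. ✓
x: p is T, <>(q | ~p) is T. ✓
y: p is T, <>(q | ~p) is T. ✓
z: p is T, <>(q | ~p) is T. ✓
Satisfying worlds: {t, u, v, w, x, y, z}.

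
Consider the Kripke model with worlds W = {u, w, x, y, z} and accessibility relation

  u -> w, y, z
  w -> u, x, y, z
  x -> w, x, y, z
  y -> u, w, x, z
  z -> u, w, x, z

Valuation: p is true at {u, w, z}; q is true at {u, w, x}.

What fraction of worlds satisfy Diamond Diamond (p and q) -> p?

u: Diamond Diamond (p and q) is T, p is T. ✓
w: Diamond Diamond (p and q) is T, p is T. ✓
x: Diamond Diamond (p and q) is T, p is F. ✗
y: Diamond Diamond (p and q) is T, p is F. ✗
z: Diamond Diamond (p and q) is T, p is T. ✓
That's 3 of 5 worlds, so 3/5.

3/5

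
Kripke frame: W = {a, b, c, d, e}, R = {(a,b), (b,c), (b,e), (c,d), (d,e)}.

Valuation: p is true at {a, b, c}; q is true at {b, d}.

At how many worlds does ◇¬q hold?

a: successors {b}; ¬q there: b:F. ✗
b: successors {c, e}; ¬q there: c:T, e:T. ✓
c: successors {d}; ¬q there: d:F. ✗
d: successors {e}; ¬q there: e:T. ✓
e: no successors, so ◇¬q fails. ✗
Satisfying worlds: {b, d}.

2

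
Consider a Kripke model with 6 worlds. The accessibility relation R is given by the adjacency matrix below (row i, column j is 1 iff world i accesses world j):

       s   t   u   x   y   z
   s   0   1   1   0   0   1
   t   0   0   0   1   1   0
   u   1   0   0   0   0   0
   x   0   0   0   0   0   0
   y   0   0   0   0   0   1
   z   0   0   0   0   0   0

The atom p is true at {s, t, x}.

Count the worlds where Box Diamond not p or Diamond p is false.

s: Box Diamond not p is F, Diamond p is T. ✓
t: Box Diamond not p is F, Diamond p is T. ✓
u: Box Diamond not p is T, Diamond p is T. ✓
x: Box Diamond not p is T, Diamond p is F. ✓
y: Box Diamond not p is F, Diamond p is F. ✗
z: Box Diamond not p is T, Diamond p is F. ✓
Satisfying worlds: {s, t, u, x, z}.
So Box Diamond not p or Diamond p fails at the other 1 world.

1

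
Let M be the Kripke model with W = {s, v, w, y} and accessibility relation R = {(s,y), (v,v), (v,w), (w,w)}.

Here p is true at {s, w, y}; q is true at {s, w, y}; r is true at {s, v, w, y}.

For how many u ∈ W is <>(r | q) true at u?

3

s: successors {y}; r | q there: y:T. ✓
v: successors {v, w}; r | q there: v:T, w:T. ✓
w: successors {w}; r | q there: w:T. ✓
y: no successors, so <>(r | q) fails. ✗
Satisfying worlds: {s, v, w}.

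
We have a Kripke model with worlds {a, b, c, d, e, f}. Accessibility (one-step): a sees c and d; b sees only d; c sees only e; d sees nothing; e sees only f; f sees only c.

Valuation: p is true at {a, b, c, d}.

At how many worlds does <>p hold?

a: successors {c, d}; p there: c:T, d:T. ✓
b: successors {d}; p there: d:T. ✓
c: successors {e}; p there: e:F. ✗
d: no successors, so <>p fails. ✗
e: successors {f}; p there: f:F. ✗
f: successors {c}; p there: c:T. ✓
Satisfying worlds: {a, b, f}.

3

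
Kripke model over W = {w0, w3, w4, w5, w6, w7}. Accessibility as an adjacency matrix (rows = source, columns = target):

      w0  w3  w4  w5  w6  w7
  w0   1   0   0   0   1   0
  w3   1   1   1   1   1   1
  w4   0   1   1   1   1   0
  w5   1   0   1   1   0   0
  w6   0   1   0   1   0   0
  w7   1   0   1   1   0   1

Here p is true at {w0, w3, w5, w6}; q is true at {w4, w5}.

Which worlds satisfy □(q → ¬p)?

w0: successors {w0, w6}; q → ¬p there: w0:T, w6:T. ✓
w3: successors {w0, w3, w4, w5, w6, w7}; q → ¬p there: w0:T, w3:T, w4:T, w5:F, w6:T, w7:T. ✗
w4: successors {w3, w4, w5, w6}; q → ¬p there: w3:T, w4:T, w5:F, w6:T. ✗
w5: successors {w0, w4, w5}; q → ¬p there: w0:T, w4:T, w5:F. ✗
w6: successors {w3, w5}; q → ¬p there: w3:T, w5:F. ✗
w7: successors {w0, w4, w5, w7}; q → ¬p there: w0:T, w4:T, w5:F, w7:T. ✗

{w0}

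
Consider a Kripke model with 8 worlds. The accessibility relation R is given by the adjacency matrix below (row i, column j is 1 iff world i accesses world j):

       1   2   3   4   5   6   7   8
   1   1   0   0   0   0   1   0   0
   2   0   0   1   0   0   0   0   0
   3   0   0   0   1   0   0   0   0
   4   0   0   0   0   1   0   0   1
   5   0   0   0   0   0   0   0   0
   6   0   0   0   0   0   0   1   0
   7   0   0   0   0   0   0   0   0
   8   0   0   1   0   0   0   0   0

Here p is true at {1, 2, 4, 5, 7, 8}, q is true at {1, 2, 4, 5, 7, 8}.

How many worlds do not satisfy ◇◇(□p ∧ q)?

1: successors {1, 6}; ◇(□p ∧ q) there: 1:F, 6:T. ✓
2: successors {3}; ◇(□p ∧ q) there: 3:T. ✓
3: successors {4}; ◇(□p ∧ q) there: 4:T. ✓
4: successors {5, 8}; ◇(□p ∧ q) there: 5:F, 8:F. ✗
5: no successors, so ◇◇(□p ∧ q) fails. ✗
6: successors {7}; ◇(□p ∧ q) there: 7:F. ✗
7: no successors, so ◇◇(□p ∧ q) fails. ✗
8: successors {3}; ◇(□p ∧ q) there: 3:T. ✓
Satisfying worlds: {1, 2, 3, 8}.
So ◇◇(□p ∧ q) fails at the other 4 worlds.

4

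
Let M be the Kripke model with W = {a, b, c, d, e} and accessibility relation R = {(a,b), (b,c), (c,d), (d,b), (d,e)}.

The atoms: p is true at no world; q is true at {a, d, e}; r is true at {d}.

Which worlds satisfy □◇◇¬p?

{a, b, c, e}

a: successors {b}; ◇◇¬p there: b:T. ✓
b: successors {c}; ◇◇¬p there: c:T. ✓
c: successors {d}; ◇◇¬p there: d:T. ✓
d: successors {b, e}; ◇◇¬p there: b:T, e:F. ✗
e: no successors, so □◇◇¬p holds vacuously. ✓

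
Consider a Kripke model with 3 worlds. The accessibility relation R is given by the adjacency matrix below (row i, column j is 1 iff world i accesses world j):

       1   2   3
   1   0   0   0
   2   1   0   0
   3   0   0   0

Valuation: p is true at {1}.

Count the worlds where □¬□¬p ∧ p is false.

1: □¬□¬p is T, p is T. ✓
2: □¬□¬p is F, p is F. ✗
3: □¬□¬p is T, p is F. ✗
Satisfying worlds: {1}.
So □¬□¬p ∧ p fails at the other 2 worlds.

2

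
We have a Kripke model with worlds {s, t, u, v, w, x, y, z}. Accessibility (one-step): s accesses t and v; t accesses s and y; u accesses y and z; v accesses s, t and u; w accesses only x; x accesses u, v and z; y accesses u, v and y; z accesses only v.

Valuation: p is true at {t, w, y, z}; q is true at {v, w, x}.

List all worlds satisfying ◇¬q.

{s, t, u, v, x, y}

s: successors {t, v}; ¬q there: t:T, v:F. ✓
t: successors {s, y}; ¬q there: s:T, y:T. ✓
u: successors {y, z}; ¬q there: y:T, z:T. ✓
v: successors {s, t, u}; ¬q there: s:T, t:T, u:T. ✓
w: successors {x}; ¬q there: x:F. ✗
x: successors {u, v, z}; ¬q there: u:T, v:F, z:T. ✓
y: successors {u, v, y}; ¬q there: u:T, v:F, y:T. ✓
z: successors {v}; ¬q there: v:F. ✗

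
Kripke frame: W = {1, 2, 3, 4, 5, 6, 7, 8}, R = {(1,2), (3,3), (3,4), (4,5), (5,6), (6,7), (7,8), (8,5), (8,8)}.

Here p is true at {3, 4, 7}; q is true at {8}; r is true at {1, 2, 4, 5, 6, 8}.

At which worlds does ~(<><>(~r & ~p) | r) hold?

1: <><>(~r & ~p) | r is T. ✗
2: <><>(~r & ~p) | r is T. ✗
3: <><>(~r & ~p) | r is F. ✓
4: <><>(~r & ~p) | r is T. ✗
5: <><>(~r & ~p) | r is T. ✗
6: <><>(~r & ~p) | r is T. ✗
7: <><>(~r & ~p) | r is F. ✓
8: <><>(~r & ~p) | r is T. ✗

{3, 7}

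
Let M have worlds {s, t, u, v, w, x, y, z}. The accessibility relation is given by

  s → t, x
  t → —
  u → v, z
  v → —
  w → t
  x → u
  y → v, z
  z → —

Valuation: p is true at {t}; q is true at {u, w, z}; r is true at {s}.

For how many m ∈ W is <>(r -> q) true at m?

s: successors {t, x}; r -> q there: t:T, x:T. ✓
t: no successors, so <>(r -> q) fails. ✗
u: successors {v, z}; r -> q there: v:T, z:T. ✓
v: no successors, so <>(r -> q) fails. ✗
w: successors {t}; r -> q there: t:T. ✓
x: successors {u}; r -> q there: u:T. ✓
y: successors {v, z}; r -> q there: v:T, z:T. ✓
z: no successors, so <>(r -> q) fails. ✗
Satisfying worlds: {s, u, w, x, y}.

5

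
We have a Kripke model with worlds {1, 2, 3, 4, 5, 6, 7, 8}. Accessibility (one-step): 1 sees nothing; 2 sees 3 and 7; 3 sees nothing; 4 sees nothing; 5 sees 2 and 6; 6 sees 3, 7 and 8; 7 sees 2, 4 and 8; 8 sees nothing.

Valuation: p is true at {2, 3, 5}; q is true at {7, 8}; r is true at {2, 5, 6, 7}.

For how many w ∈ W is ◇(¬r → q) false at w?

4

1: no successors, so ◇(¬r → q) fails. ✗
2: successors {3, 7}; ¬r → q there: 3:F, 7:T. ✓
3: no successors, so ◇(¬r → q) fails. ✗
4: no successors, so ◇(¬r → q) fails. ✗
5: successors {2, 6}; ¬r → q there: 2:T, 6:T. ✓
6: successors {3, 7, 8}; ¬r → q there: 3:F, 7:T, 8:T. ✓
7: successors {2, 4, 8}; ¬r → q there: 2:T, 4:F, 8:T. ✓
8: no successors, so ◇(¬r → q) fails. ✗
Satisfying worlds: {2, 5, 6, 7}.
So ◇(¬r → q) fails at the other 4 worlds.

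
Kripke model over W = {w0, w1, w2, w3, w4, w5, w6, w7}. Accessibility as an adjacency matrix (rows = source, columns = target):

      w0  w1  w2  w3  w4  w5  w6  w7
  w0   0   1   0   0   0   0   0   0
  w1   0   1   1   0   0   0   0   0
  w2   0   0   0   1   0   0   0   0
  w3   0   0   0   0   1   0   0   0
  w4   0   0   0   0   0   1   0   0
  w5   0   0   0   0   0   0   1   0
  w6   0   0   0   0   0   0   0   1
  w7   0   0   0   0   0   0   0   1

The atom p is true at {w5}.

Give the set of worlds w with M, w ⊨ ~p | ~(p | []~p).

w0: ~p is T, ~(p | []~p) is F. ✓
w1: ~p is T, ~(p | []~p) is F. ✓
w2: ~p is T, ~(p | []~p) is F. ✓
w3: ~p is T, ~(p | []~p) is F. ✓
w4: ~p is T, ~(p | []~p) is T. ✓
w5: ~p is F, ~(p | []~p) is F. ✗
w6: ~p is T, ~(p | []~p) is F. ✓
w7: ~p is T, ~(p | []~p) is F. ✓

{w0, w1, w2, w3, w4, w6, w7}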